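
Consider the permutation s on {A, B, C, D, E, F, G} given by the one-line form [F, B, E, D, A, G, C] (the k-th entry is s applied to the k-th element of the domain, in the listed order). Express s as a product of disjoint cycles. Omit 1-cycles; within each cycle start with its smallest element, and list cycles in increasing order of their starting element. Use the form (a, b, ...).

(A, F, G, C, E)

Start at A and follow images: A → F → G → C → E → A, giving the cycle (A, F, G, C, E).
Continuing from each remaining unvisited element yields (A, F, G, C, E).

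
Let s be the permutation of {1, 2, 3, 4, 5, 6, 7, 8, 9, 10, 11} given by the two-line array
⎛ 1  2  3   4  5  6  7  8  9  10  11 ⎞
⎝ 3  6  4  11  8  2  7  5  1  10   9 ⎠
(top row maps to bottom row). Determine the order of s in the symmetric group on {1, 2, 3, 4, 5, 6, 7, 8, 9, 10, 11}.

Writing s as disjoint cycles, the cycle lengths are 5, 2, 2, 1, 1.
The order of s is the least common multiple of its cycle lengths: lcm(5, 2, 2) = 10.

10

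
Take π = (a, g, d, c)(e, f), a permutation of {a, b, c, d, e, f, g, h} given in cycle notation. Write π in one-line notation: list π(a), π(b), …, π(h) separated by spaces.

Reading each image from the cycles: a→g, b→b, c→a, d→c, e→f, f→e, g→d, h→h.
So the one-line form is g b a c f e d h.

g b a c f e d h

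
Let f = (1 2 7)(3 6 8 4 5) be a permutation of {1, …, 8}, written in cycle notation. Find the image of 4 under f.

4 appears in (3 6 8 4 5); the next entry (wrapping around) is 5.

5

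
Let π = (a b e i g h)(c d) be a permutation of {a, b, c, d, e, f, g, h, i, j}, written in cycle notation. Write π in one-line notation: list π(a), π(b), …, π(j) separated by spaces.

Image by image: a↦b, b↦e, c↦d, d↦c, e↦i, f↦f, g↦h, h↦a, i↦g, j↦j.
Listing these in domain order gives b e d c i f h a g j.

b e d c i f h a g j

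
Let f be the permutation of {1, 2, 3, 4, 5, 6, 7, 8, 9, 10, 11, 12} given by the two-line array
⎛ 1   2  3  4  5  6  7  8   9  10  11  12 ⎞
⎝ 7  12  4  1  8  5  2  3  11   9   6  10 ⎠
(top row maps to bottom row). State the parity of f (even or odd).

In disjoint-cycle form the cycle lengths are 12.
A cycle is odd iff its length is even; f has 1 even-length cycle, so sgn(f) = (−1)^1 and f is odd.

odd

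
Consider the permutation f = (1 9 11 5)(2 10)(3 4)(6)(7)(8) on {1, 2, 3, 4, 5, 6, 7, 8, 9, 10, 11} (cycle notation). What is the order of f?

The disjoint cycles have lengths 4, 2, 2, 1, 1, 1.
The order of f is the least common multiple of its cycle lengths: lcm(4, 2, 2) = 4.

4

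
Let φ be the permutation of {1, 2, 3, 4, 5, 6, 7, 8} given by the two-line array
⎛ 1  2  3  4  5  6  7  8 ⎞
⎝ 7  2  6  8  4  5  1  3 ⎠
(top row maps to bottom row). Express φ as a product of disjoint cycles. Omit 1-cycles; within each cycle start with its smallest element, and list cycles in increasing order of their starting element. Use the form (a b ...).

(1 7)(3 6 5 4 8)

Start at 1 and follow images: 1 → 7 → 1, giving the cycle (1 7).
Continuing from each remaining unvisited element yields (1 7)(3 6 5 4 8).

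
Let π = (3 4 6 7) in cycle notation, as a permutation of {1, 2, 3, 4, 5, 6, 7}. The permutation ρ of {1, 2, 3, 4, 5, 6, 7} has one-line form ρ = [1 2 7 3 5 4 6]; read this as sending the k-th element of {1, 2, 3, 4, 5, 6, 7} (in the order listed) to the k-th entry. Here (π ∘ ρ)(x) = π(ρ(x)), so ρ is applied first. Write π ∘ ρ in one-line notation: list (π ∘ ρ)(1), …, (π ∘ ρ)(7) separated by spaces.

For each element, apply ρ then π: 1 → 1 → 1; 2 → 2 → 2; 3 → 7 → 3; 4 → 3 → 4; 5 → 5 → 5; 6 → 4 → 6; 7 → 6 → 7.
So π ∘ ρ in one-line form is 1 2 3 4 5 6 7.

1 2 3 4 5 6 7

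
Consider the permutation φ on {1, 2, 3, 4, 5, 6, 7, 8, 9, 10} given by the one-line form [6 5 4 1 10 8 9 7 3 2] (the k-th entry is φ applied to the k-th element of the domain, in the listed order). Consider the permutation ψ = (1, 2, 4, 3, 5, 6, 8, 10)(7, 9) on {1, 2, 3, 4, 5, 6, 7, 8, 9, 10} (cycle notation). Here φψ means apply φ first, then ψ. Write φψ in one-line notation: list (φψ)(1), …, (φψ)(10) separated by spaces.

8 6 3 2 1 10 7 9 5 4

For each element, apply φ then ψ: 1 → 6 → 8; 2 → 5 → 6; 3 → 4 → 3; 4 → 1 → 2; 5 → 10 → 1; 6 → 8 → 10; 7 → 9 → 7; 8 → 7 → 9; 9 → 3 → 5; 10 → 2 → 4.
So φψ in one-line form is 8 6 3 2 1 10 7 9 5 4.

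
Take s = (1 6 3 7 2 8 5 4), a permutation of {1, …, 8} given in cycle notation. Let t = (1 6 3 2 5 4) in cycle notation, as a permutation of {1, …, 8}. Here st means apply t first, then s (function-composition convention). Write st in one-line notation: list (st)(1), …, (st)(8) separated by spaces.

3 4 8 6 1 7 2 5

(st)(x) = s(t(x)). Computing each image: s(t(1)) = s(6) = 3, s(t(2)) = s(5) = 4, s(t(3)) = s(2) = 8, s(t(4)) = s(1) = 6, s(t(5)) = s(4) = 1, s(t(6)) = s(3) = 7, s(t(7)) = s(7) = 2, s(t(8)) = s(8) = 5.
Hence st = [3 4 8 6 1 7 2 5].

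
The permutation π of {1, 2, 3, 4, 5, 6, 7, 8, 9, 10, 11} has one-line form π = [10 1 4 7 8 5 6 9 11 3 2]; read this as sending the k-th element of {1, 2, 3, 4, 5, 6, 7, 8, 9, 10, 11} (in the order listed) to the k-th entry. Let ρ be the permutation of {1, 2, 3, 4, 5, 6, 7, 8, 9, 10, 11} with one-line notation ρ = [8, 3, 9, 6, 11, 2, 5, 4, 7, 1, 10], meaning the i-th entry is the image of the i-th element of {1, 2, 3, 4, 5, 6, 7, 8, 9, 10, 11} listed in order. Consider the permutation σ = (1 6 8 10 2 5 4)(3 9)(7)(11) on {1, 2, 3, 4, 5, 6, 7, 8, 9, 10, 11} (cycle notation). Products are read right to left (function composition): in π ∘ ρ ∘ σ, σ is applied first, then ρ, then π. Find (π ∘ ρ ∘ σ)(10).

4

(π ∘ ρ ∘ σ)(10) = π(ρ(σ(10))). σ(10) = 2, then ρ(2) = 3, then π(3) = 4, so the result is 4.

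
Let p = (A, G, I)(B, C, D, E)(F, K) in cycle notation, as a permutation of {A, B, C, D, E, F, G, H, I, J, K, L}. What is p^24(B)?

B lies in the 4-cycle (B, C, D, E).
Powers repeat with period 4 on this cycle, and 24 mod 4 = 0, so p^24(B) = p^0(B).
So p^24(B) = B.

B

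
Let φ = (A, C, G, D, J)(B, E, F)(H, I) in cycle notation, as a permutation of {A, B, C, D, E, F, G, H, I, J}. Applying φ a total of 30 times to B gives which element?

B lies in the 3-cycle (B, E, F).
On a 3-cycle, φ^3 is the identity, so φ^30 = φ^0 there (30 ≡ 0 mod 3).
So φ^30(B) = B.

B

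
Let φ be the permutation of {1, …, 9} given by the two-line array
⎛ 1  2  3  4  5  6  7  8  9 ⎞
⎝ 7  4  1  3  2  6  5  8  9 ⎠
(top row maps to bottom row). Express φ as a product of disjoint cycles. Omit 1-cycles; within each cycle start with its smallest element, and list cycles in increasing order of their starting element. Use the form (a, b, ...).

Start at 1 and follow images: 1 → 7 → 5 → 2 → 4 → 3 → 1, giving the cycle (1, 7, 5, 2, 4, 3).
Continuing from each remaining unvisited element yields (1, 7, 5, 2, 4, 3).

(1, 7, 5, 2, 4, 3)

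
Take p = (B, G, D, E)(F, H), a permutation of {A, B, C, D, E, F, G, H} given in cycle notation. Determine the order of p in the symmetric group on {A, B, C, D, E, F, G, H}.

The cycle type of p is (4, 2, 1, 1).
The order is lcm(4, 2) = 4.

4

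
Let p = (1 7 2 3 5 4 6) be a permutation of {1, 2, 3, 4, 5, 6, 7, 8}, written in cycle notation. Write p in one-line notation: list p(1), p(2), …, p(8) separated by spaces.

7 3 5 6 4 1 2 8

Each element maps to the next entry in its cycle (wrapping to the front): 1→7, 2→3, 3→5, 4→6, 5→4, 6→1, 7→2, 8→8.
Listing these in domain order gives 7 3 5 6 4 1 2 8.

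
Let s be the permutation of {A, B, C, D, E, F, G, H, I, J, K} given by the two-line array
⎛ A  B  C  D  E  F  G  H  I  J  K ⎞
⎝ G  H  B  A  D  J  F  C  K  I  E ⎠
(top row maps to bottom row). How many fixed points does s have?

0

No element satisfies s(x) = x, so there are 0 fixed points.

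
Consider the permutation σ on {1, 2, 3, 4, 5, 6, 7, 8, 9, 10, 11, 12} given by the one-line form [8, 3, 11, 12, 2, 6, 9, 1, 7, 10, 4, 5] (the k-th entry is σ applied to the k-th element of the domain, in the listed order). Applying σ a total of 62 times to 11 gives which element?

Tracing 11 → 4 → … returns to 11 after 6 steps, so 11 lies in a 6-cycle (2 3 11 4 12 5).
Since the cycle has length 6, σ^62 acts on it the same as σ^2 (62 mod 6 = 2).
Stepping 2 places around the cycle: 11 → 4 → 12.

12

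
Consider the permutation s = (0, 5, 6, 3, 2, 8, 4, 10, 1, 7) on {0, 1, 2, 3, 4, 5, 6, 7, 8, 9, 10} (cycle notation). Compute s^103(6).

6 lies in the 10-cycle (0, 5, 6, 3, 2, 8, 4, 10, 1, 7).
On a 10-cycle, s^10 is the identity, so s^103 = s^3 there (103 ≡ 3 mod 10).
Stepping 3 places around the cycle: 6 → 3 → 2 → 8.

8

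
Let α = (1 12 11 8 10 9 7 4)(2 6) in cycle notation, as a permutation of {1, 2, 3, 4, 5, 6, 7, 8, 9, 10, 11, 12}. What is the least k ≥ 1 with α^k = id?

8

The cycle type of α is (8, 2, 1, 1).
The order is lcm(8, 2) = 8.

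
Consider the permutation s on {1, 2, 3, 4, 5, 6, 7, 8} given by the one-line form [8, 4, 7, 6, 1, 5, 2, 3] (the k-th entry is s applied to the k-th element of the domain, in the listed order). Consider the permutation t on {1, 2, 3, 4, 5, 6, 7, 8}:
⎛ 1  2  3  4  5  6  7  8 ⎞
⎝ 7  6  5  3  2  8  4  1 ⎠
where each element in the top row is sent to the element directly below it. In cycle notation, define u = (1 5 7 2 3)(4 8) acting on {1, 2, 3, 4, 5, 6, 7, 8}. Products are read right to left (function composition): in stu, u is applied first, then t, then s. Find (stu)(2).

Apply the permutations in order: u(2) = 3, then t(3) = 5, then s(5) = 1. So (stu)(2) = 1.

1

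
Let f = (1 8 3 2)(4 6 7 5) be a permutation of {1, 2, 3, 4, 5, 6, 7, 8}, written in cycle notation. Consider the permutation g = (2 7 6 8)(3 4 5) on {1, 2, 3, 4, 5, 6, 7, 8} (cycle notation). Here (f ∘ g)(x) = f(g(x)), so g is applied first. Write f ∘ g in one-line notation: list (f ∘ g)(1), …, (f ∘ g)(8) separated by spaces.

(f ∘ g)(x) = f(g(x)). Computing each image: f(g(1)) = f(1) = 8, f(g(2)) = f(7) = 5, f(g(3)) = f(4) = 6, f(g(4)) = f(5) = 4, f(g(5)) = f(3) = 2, f(g(6)) = f(8) = 3, f(g(7)) = f(6) = 7, f(g(8)) = f(2) = 1.
Hence f ∘ g = [8 5 6 4 2 3 7 1].

8 5 6 4 2 3 7 1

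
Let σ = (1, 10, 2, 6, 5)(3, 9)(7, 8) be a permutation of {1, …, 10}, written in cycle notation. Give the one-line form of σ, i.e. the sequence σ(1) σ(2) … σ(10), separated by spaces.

10 6 9 4 1 5 8 7 3 2

Reading each image from the cycles: 1↦10, 2↦6, 3↦9, 4↦4, 5↦1, 6↦5, 7↦8, 8↦7, 9↦3, 10↦2.
So the one-line form is 10 6 9 4 1 5 8 7 3 2.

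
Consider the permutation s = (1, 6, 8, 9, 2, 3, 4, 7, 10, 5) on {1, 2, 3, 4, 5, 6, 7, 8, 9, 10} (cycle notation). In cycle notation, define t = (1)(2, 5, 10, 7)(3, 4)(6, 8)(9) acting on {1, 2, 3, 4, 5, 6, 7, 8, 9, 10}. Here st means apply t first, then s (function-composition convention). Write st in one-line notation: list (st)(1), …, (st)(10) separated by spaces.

6 1 7 4 5 9 3 8 2 10

(st)(x) = s(t(x)). Computing each image: s(t(1)) = s(1) = 6, s(t(2)) = s(5) = 1, s(t(3)) = s(4) = 7, s(t(4)) = s(3) = 4, s(t(5)) = s(10) = 5, s(t(6)) = s(8) = 9, s(t(7)) = s(2) = 3, s(t(8)) = s(6) = 8, s(t(9)) = s(9) = 2, s(t(10)) = s(7) = 10.
Hence st = [6 1 7 4 5 9 3 8 2 10].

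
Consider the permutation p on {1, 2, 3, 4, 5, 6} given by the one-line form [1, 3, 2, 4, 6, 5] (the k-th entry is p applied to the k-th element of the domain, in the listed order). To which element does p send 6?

5

6 is element number 6 of the domain, and entry number 6 of the one-line form is 5, so p(6) = 5.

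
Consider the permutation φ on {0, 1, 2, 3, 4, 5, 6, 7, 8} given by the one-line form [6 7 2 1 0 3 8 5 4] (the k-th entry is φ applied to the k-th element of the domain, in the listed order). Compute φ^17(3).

Tracing 3 → 1 → … returns to 3 after 4 steps, so 3 lies in a 4-cycle (1, 7, 5, 3).
Powers repeat with period 4 on this cycle, and 17 mod 4 = 1, so φ^17(3) = φ^1(3).
Stepping 1 place around the cycle: 3 → 1.

1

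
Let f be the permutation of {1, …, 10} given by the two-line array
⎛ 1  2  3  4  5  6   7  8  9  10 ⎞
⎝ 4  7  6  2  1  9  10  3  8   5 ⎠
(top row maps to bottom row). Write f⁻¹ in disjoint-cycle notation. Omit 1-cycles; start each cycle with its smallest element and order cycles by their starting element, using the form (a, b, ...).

(1, 5, 10, 7, 2, 4)(3, 8, 9, 6)

The cycle decomposition of f is (1, 4, 2, 7, 10, 5)(3, 6, 9, 8).
The inverse reverses every cycle; in canonical form, f⁻¹ = (1, 5, 10, 7, 2, 4)(3, 8, 9, 6).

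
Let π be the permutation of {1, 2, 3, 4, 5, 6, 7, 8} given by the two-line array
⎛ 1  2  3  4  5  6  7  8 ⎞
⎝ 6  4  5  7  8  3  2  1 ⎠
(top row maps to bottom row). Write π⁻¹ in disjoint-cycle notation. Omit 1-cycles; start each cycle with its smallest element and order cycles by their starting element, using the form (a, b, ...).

(1, 8, 5, 3, 6)(2, 7, 4)

The cycle decomposition of π is (1, 6, 3, 5, 8)(2, 4, 7).
The inverse reverses every cycle; in canonical form, π⁻¹ = (1, 8, 5, 3, 6)(2, 7, 4).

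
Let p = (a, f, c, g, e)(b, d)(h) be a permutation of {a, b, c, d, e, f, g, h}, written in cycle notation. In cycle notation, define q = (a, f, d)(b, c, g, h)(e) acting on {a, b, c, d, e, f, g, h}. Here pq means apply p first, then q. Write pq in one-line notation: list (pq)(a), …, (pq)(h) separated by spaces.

d a h c f g e b

(pq)(x) = q(p(x)). Computing each image: q(p(a)) = q(f) = d, q(p(b)) = q(d) = a, q(p(c)) = q(g) = h, q(p(d)) = q(b) = c, q(p(e)) = q(a) = f, q(p(f)) = q(c) = g, q(p(g)) = q(e) = e, q(p(h)) = q(h) = b.
Hence pq = [d a h c f g e b].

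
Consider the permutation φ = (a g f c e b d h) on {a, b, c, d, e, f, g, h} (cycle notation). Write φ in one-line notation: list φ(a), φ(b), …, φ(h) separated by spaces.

Each element maps to the next entry in its cycle (wrapping to the front): a→g, b→d, c→e, d→h, e→b, f→c, g→f, h→a.
So the one-line form is g d e h b c f a.

g d e h b c f a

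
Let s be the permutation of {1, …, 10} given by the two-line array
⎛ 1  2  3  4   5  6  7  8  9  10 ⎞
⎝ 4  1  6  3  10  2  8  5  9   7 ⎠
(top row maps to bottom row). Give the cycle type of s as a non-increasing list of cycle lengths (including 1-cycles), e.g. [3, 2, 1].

The disjoint cycles are (1, 4, 3, 6, 2)(5, 10, 7, 8)(9), with lengths 5, 4, 1 in non-increasing order.

[5, 4, 1]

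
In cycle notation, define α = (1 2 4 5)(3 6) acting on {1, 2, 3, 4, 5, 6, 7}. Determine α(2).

In the cycle (1 2 4 5), 2 is followed by 4, so α(2) = 4.

4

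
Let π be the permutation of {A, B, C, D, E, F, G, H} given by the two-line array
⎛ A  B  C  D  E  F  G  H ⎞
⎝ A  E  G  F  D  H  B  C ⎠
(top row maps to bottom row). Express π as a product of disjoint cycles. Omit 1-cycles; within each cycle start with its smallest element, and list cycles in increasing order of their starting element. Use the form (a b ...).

From B: B → E → D → F → H → C → G → B, closing the cycle (B E D F H C G).
Repeating from the next unused element and collecting all non-trivial cycles gives (B E D F H C G).

(B E D F H C G)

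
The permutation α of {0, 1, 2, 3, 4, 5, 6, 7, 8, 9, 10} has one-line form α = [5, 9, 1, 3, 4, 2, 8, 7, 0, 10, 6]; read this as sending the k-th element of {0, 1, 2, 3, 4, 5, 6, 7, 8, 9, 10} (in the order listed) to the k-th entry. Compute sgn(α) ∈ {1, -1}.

In disjoint-cycle form the cycle lengths are 8, 1, 1, 1.
A cycle of length ℓ contributes ℓ−1 transpositions, so α is a product of 7 transpositions — odd.

-1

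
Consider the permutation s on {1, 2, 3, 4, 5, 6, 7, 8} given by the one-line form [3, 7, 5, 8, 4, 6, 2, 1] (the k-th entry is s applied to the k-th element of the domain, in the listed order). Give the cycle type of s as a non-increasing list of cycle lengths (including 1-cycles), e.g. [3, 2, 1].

The disjoint cycles are (1, 3, 5, 4, 8)(2, 7)(6), with lengths 5, 2, 1 in non-increasing order.

[5, 2, 1]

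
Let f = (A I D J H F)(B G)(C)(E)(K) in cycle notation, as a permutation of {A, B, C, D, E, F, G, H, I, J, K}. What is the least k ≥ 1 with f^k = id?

The cycle type of f is (6, 2, 1, 1, 1).
The order is lcm(6, 2) = 6.

6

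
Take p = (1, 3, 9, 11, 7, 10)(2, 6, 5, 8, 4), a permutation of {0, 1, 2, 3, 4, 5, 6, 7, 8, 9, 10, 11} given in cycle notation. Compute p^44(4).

4 lies in the 5-cycle (2, 6, 5, 8, 4).
On a 5-cycle, p^5 is the identity, so p^44 = p^4 there (44 ≡ 4 mod 5).
Advancing 4 steps from 4: 4 → 2 → 6 → 5 → 8.

8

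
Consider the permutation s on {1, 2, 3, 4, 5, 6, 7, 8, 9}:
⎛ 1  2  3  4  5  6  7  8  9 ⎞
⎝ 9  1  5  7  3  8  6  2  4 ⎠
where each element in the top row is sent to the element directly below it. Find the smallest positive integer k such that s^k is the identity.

14

Decomposing into disjoint cycles gives cycle lengths 7, 2.
The order of s is the least common multiple of its cycle lengths: lcm(7, 2) = 14.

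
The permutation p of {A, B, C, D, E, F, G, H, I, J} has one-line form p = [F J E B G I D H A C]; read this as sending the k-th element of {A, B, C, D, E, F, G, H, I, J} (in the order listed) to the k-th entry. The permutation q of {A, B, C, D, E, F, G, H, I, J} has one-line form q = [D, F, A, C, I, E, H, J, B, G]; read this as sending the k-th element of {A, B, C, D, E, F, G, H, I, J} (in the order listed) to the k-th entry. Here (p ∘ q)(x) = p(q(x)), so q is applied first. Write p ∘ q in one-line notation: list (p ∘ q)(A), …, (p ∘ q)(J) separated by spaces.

Chase each element through q then p: A → D → B; B → F → I; C → A → F; D → C → E; E → I → A; F → E → G; G → H → H; H → J → C; I → B → J; J → G → D.
Collecting the images, p ∘ q = [B I F E A G H C J D].

B I F E A G H C J D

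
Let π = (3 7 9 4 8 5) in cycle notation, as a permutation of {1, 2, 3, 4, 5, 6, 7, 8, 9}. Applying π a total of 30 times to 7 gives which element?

7 lies in the 6-cycle (3 7 9 4 8 5).
On a 6-cycle, π^6 is the identity, so π^30 = π^0 there (30 ≡ 0 mod 6).
So π^30(7) = 7.

7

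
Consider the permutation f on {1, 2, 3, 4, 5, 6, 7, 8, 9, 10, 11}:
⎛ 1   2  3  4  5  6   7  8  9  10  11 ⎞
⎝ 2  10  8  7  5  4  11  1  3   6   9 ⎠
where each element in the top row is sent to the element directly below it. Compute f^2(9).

Tracing 9 → 3 → … returns to 9 after 10 steps, so 9 lies in a 10-cycle (1, 2, 10, 6, 4, 7, 11, 9, 3, 8).
Stepping 2 places around the cycle: 9 → 3 → 8.

8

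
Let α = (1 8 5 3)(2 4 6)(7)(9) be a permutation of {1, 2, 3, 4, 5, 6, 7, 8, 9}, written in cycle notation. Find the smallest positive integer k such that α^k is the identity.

The cycle type of α is (4, 3, 1, 1).
The order is lcm(4, 3) = 12.

12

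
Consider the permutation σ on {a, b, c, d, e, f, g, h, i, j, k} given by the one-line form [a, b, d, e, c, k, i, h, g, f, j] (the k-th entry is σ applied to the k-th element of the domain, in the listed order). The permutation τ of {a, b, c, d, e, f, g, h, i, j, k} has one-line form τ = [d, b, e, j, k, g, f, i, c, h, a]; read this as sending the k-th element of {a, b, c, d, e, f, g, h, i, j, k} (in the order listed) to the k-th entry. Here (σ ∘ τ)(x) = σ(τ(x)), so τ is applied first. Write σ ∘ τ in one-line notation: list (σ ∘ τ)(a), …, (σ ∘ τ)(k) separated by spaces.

Chase each element through τ then σ: a → d → e; b → b → b; c → e → c; d → j → f; e → k → j; f → g → i; g → f → k; h → i → g; i → c → d; j → h → h; k → a → a.
So σ ∘ τ in one-line form is e b c f j i k g d h a.

e b c f j i k g d h a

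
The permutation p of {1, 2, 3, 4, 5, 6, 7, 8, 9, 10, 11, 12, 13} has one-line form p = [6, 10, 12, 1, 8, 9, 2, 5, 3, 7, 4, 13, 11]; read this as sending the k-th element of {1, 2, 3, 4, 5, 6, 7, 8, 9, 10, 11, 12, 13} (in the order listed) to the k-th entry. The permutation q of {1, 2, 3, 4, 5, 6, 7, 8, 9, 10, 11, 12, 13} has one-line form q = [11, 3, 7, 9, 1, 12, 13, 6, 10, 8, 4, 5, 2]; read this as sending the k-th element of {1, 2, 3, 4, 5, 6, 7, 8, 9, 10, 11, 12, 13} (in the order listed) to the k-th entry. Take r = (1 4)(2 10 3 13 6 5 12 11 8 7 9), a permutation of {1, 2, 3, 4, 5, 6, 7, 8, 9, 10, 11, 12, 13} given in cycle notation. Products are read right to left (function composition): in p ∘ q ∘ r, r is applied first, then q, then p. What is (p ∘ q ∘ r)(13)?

13

(p ∘ q ∘ r)(13) = p(q(r(13))). r(13) = 6, then q(6) = 12, then p(12) = 13, so the result is 13.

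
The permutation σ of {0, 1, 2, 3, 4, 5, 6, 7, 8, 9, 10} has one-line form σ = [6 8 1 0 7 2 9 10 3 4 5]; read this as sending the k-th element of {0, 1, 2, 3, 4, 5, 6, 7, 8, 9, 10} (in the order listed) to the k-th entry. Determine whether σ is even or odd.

In disjoint-cycle form the cycle lengths are 11.
A cycle of length ℓ contributes ℓ−1 transpositions, so σ is a product of 10 transpositions — even.

even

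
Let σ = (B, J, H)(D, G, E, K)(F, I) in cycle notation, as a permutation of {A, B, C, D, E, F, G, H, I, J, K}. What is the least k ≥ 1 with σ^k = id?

12

The disjoint cycles have lengths 4, 3, 2, 1, 1.
The order is lcm(4, 3, 2) = 12.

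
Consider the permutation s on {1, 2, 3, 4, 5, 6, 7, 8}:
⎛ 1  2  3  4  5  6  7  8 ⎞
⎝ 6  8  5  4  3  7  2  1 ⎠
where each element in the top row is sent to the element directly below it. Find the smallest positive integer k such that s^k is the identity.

10

The disjoint-cycle form of s has cycle lengths 5, 2, 1.
The order of s is the least common multiple of its cycle lengths: lcm(5, 2) = 10.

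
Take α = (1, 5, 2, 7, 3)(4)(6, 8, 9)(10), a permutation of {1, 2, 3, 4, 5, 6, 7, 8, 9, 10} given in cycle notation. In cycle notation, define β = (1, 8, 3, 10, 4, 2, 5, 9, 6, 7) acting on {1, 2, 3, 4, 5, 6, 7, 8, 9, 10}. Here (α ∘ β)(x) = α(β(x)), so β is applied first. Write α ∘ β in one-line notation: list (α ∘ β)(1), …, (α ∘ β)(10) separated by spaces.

(α ∘ β)(x) = α(β(x)). Computing each image: α(β(1)) = α(8) = 9, α(β(2)) = α(5) = 2, α(β(3)) = α(10) = 10, α(β(4)) = α(2) = 7, α(β(5)) = α(9) = 6, α(β(6)) = α(7) = 3, α(β(7)) = α(1) = 5, α(β(8)) = α(3) = 1, α(β(9)) = α(6) = 8, α(β(10)) = α(4) = 4.
Hence α ∘ β = [9 2 10 7 6 3 5 1 8 4].

9 2 10 7 6 3 5 1 8 4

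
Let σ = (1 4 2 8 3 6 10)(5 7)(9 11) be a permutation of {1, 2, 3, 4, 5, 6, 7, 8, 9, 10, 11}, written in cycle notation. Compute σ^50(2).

8

2 lies in the 7-cycle (1 4 2 8 3 6 10).
Powers repeat with period 7 on this cycle, and 50 mod 7 = 1, so σ^50(2) = σ^1(2).
Stepping 1 place around the cycle: 2 → 8.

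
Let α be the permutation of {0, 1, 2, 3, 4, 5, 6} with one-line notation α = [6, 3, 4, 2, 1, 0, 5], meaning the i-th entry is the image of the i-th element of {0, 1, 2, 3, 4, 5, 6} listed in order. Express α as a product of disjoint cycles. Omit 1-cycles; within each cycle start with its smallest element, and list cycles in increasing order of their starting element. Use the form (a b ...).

Iterating α from 0 gives 0 → 6 → 5 → 0; that is the 3-cycle (0 6 5).
Repeating from the next unused element and collecting all non-trivial cycles gives (0 6 5)(1 3 2 4).

(0 6 5)(1 3 2 4)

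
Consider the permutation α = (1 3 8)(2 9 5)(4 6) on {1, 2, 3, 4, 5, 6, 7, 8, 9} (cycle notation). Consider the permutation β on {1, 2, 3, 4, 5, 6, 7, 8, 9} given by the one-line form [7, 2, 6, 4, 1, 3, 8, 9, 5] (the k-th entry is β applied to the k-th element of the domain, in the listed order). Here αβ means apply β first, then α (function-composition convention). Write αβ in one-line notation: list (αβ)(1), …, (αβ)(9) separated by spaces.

7 9 4 6 3 8 1 5 2

(αβ)(x) = α(β(x)). Computing each image: α(β(1)) = α(7) = 7, α(β(2)) = α(2) = 9, α(β(3)) = α(6) = 4, α(β(4)) = α(4) = 6, α(β(5)) = α(1) = 3, α(β(6)) = α(3) = 8, α(β(7)) = α(8) = 1, α(β(8)) = α(9) = 5, α(β(9)) = α(5) = 2.
Hence αβ = [7 9 4 6 3 8 1 5 2].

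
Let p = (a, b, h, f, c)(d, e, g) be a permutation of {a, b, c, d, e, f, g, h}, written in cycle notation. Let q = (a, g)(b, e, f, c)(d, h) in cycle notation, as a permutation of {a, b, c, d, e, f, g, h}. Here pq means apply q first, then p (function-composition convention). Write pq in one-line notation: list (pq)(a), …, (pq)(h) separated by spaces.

d g h f c a b e

For each element, apply q then p: a → g → d; b → e → g; c → b → h; d → h → f; e → f → c; f → c → a; g → a → b; h → d → e.
So pq in one-line form is d g h f c a b e.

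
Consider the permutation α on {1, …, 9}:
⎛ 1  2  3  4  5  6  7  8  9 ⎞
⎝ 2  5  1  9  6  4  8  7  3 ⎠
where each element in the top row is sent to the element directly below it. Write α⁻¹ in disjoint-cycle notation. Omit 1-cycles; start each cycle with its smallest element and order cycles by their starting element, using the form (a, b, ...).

(1, 3, 9, 4, 6, 5, 2)(7, 8)

First write α in disjoint cycles: (1, 2, 5, 6, 4, 9, 3)(7, 8).
The inverse reverses every cycle; in canonical form, α⁻¹ = (1, 3, 9, 4, 6, 5, 2)(7, 8).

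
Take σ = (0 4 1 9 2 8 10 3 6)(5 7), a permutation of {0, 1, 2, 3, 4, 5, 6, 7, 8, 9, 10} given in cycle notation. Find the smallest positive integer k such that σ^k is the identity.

The disjoint cycles have lengths 9, 2.
Since disjoint cycles commute, ord(σ) = lcm(9, 2) = 18.

18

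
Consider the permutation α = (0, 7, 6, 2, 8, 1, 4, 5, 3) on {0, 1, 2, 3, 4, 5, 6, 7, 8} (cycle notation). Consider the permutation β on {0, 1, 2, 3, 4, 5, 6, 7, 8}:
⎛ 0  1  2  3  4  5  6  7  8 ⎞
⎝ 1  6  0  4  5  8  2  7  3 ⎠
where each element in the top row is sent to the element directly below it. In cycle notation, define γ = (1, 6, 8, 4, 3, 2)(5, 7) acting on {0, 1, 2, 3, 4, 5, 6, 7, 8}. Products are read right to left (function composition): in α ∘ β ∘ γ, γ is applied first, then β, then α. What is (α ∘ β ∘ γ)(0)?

(α ∘ β ∘ γ)(0) = α(β(γ(0))). γ(0) = 0, then β(0) = 1, then α(1) = 4, so the result is 4.

4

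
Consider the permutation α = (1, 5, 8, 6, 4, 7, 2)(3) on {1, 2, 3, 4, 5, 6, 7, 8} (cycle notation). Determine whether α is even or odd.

The cycle lengths are 7, 1.
A cycle of length ℓ contributes ℓ−1 transpositions, so α is a product of 6 transpositions — even.

even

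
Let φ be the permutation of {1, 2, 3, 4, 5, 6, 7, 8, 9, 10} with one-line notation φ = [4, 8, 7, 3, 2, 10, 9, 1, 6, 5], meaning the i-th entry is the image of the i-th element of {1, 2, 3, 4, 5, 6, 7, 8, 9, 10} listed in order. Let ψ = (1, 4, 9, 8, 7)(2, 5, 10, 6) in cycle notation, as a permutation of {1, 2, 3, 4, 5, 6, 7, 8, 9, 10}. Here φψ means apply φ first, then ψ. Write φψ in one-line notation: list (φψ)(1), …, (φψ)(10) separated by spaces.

(φψ)(x) = ψ(φ(x)). Computing each image: ψ(φ(1)) = ψ(4) = 9, ψ(φ(2)) = ψ(8) = 7, ψ(φ(3)) = ψ(7) = 1, ψ(φ(4)) = ψ(3) = 3, ψ(φ(5)) = ψ(2) = 5, ψ(φ(6)) = ψ(10) = 6, ψ(φ(7)) = ψ(9) = 8, ψ(φ(8)) = ψ(1) = 4, ψ(φ(9)) = ψ(6) = 2, ψ(φ(10)) = ψ(5) = 10.
Hence φψ = [9 7 1 3 5 6 8 4 2 10].

9 7 1 3 5 6 8 4 2 10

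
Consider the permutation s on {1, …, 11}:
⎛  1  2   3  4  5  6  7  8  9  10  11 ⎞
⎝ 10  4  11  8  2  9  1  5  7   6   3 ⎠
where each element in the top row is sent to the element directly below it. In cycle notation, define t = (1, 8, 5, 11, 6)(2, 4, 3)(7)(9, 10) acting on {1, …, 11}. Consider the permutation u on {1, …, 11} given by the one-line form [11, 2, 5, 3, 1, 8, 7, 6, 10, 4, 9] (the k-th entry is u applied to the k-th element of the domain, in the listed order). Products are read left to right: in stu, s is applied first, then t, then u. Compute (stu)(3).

8

Apply the permutations in order: s(3) = 11, then t(11) = 6, then u(6) = 8. So (stu)(3) = 8.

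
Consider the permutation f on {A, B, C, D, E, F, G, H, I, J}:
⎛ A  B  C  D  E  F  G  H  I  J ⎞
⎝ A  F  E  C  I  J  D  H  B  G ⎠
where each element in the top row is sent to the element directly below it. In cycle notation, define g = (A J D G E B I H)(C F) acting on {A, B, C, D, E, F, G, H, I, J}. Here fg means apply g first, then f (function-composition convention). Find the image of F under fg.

E

First apply g: g(F) = C, then f(C) = E. Thus (fg)(F) = E.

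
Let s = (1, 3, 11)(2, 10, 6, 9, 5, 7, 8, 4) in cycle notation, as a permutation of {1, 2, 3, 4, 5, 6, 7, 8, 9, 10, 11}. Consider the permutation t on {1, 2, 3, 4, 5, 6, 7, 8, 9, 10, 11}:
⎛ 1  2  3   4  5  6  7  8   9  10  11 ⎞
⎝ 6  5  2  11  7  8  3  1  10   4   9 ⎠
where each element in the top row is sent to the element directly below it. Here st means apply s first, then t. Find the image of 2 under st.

4

(st)(2) = t(s(2)). s(2) = 10, then t(10) = 4. So (st)(2) = 4.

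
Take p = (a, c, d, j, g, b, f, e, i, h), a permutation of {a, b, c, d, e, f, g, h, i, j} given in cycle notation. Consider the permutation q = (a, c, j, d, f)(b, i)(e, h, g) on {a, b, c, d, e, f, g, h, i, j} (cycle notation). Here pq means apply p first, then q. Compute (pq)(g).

First apply p: p(g) = b, then q(b) = i. Thus (pq)(g) = i.

i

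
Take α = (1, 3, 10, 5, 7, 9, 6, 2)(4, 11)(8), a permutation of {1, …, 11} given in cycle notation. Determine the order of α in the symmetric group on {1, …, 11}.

8

The cycle type of α is (8, 2, 1).
The order is lcm(8, 2) = 8.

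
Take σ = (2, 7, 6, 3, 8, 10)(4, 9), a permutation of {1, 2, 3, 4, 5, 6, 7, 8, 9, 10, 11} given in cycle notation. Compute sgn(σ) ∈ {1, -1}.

The cycle lengths are 6, 2, 1, 1, 1.
A cycle is odd iff its length is even; σ has 2 even-length cycles, so sgn(σ) = (−1)^2 and σ is even.

1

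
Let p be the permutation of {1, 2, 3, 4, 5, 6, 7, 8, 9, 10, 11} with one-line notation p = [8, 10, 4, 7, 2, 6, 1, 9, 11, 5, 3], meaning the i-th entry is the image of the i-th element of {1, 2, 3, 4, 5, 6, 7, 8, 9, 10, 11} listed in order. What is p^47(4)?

11

Tracing 4 → 7 → … returns to 4 after 7 steps, so 4 lies in a 7-cycle (1, 8, 9, 11, 3, 4, 7).
Since the cycle has length 7, p^47 acts on it the same as p^5 (47 mod 7 = 5).
Stepping 5 places around the cycle: 4 → 7 → 1 → 8 → 9 → 11.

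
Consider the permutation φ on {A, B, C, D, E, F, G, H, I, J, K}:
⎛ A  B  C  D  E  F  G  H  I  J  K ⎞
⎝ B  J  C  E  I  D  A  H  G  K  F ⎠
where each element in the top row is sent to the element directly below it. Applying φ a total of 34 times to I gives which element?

Tracing I → G → … returns to I after 9 steps, so I lies in a 9-cycle (A, B, J, K, F, D, E, I, G).
Since the cycle has length 9, φ^34 acts on it the same as φ^7 (34 mod 9 = 7).
Stepping 7 places around the cycle: I → G → A → B → J → K → F → D.

D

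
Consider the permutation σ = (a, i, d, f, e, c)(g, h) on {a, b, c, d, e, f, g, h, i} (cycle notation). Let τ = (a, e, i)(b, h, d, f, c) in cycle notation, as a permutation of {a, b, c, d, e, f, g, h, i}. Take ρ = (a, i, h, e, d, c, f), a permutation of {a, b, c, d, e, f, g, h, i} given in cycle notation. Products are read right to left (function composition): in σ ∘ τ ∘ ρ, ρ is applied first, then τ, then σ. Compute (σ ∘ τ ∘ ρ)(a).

Apply the permutations in order: ρ(a) = i, then τ(i) = a, then σ(a) = i. So (σ ∘ τ ∘ ρ)(a) = i.

i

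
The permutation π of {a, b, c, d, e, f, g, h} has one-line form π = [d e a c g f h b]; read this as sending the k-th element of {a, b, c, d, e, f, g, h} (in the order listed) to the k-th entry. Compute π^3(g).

Tracing g → h → … returns to g after 4 steps, so g lies in a 4-cycle (b e g h).
Advancing 3 steps from g: g → h → b → e.

e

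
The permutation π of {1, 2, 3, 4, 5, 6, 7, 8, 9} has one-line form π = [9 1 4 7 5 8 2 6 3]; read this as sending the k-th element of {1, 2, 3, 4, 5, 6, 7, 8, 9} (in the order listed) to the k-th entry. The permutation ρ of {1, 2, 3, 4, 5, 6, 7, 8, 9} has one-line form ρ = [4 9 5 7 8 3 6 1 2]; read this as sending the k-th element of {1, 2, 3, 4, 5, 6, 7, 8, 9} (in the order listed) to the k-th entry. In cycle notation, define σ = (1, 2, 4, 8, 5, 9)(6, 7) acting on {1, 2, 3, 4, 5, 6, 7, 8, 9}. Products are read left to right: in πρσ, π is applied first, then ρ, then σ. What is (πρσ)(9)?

9

Chase 9: π(9) = 3; ρ(3) = 5; σ(5) = 9. Hence (πρσ)(9) = 9.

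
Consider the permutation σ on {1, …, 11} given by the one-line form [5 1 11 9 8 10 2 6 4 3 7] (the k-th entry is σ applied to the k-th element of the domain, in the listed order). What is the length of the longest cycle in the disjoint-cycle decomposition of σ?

Decomposing into disjoint cycles gives (1, 5, 8, 6, 10, 3, 11, 7, 2)(4, 9); the longest has length 9.

9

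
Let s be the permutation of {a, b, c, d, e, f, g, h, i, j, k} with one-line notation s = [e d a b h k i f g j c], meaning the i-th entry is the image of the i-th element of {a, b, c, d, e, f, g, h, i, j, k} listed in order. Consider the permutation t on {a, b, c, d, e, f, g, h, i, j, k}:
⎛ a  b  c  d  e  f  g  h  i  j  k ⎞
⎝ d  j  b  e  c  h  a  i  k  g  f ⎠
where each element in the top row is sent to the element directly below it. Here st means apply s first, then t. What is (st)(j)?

First apply s: s(j) = j, then t(j) = g. Thus (st)(j) = g.

g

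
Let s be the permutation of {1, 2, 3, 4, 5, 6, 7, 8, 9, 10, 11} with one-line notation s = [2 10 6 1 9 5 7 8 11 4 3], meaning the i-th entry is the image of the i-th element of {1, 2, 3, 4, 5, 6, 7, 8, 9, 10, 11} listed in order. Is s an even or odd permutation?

In disjoint-cycle form the cycle lengths are 5, 4, 1, 1.
A cycle of length ℓ contributes ℓ−1 transpositions, so s is a product of 4 + 3 = 7 transpositions — odd.

odd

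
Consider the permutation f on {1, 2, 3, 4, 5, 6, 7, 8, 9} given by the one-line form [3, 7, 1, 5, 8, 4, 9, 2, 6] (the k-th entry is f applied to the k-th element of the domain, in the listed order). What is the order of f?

Decomposing into disjoint cycles gives cycle lengths 7, 2.
Since disjoint cycles commute, ord(f) = lcm(7, 2) = 14.

14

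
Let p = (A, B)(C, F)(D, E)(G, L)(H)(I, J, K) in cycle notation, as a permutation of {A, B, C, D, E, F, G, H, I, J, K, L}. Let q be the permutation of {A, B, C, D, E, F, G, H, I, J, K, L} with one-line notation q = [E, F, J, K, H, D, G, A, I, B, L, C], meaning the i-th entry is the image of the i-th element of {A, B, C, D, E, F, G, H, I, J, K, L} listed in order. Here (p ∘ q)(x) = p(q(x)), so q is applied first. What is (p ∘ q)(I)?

J

First apply q: q(I) = I, then p(I) = J. Thus (p ∘ q)(I) = J.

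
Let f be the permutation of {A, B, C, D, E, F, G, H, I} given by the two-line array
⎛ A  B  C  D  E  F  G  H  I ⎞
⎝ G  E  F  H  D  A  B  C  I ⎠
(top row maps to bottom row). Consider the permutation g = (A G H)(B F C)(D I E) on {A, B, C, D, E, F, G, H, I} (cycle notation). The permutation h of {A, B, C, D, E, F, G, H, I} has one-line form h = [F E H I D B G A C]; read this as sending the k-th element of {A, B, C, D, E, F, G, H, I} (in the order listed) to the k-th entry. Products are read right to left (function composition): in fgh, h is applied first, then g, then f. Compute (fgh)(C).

(fgh)(C) = f(g(h(C))). h(C) = H, then g(H) = A, then f(A) = G, so the result is G.

G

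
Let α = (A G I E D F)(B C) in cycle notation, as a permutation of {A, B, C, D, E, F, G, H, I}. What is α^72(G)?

G lies in the 6-cycle (A G I E D F).
Since the cycle has length 6, α^72 acts on it the same as α^0 (72 mod 6 = 0).
So α^72(G) = G.

G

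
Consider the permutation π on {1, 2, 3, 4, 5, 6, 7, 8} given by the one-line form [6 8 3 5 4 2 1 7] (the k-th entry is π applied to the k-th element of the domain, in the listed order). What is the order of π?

10

Decomposing into disjoint cycles gives cycle lengths 5, 2, 1.
The order of π is the least common multiple of its cycle lengths: lcm(5, 2) = 10.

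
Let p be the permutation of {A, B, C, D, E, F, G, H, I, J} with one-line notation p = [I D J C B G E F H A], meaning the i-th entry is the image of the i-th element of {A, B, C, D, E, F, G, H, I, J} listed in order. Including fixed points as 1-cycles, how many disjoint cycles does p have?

1

The cycle decomposition is (A I H F G E B D C J), which has 1 cycle (counting 1-cycles).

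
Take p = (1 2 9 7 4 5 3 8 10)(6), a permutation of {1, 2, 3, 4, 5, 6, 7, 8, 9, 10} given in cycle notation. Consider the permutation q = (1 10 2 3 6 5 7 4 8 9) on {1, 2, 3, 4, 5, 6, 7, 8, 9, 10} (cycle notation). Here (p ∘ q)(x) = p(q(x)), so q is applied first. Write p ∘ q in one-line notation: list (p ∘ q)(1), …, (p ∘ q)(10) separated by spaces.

1 8 6 10 4 3 5 7 2 9

(p ∘ q)(x) = p(q(x)). Computing each image: p(q(1)) = p(10) = 1, p(q(2)) = p(3) = 8, p(q(3)) = p(6) = 6, p(q(4)) = p(8) = 10, p(q(5)) = p(7) = 4, p(q(6)) = p(5) = 3, p(q(7)) = p(4) = 5, p(q(8)) = p(9) = 7, p(q(9)) = p(1) = 2, p(q(10)) = p(2) = 9.
Hence p ∘ q = [1 8 6 10 4 3 5 7 2 9].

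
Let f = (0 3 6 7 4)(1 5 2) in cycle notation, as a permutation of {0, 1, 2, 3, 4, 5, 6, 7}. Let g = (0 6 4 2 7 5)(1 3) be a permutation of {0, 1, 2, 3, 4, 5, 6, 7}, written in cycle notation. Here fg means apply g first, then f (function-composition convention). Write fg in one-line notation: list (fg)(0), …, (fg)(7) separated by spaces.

7 6 4 5 1 3 0 2

For each element, apply g then f: 0 → 6 → 7; 1 → 3 → 6; 2 → 7 → 4; 3 → 1 → 5; 4 → 2 → 1; 5 → 0 → 3; 6 → 4 → 0; 7 → 5 → 2.
Collecting the images, fg = [7 6 4 5 1 3 0 2].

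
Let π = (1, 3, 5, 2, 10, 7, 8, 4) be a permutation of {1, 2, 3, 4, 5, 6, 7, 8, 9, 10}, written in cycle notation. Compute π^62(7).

2

7 lies in the 8-cycle (1, 3, 5, 2, 10, 7, 8, 4).
On an 8-cycle, π^8 is the identity, so π^62 = π^6 there (62 ≡ 6 mod 8).
Stepping 6 places around the cycle: 7 → 8 → 4 → 1 → 3 → 5 → 2.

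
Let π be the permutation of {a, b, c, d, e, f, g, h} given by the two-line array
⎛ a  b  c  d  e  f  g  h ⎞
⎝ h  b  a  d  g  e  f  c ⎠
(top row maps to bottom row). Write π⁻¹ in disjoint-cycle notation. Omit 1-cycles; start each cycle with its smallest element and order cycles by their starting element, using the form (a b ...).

(a c h)(e f g)

The cycle decomposition of π is (a h c)(e g f).
Reversing each cycle (and rotating so the smallest element leads) gives π⁻¹ = (a c h)(e f g).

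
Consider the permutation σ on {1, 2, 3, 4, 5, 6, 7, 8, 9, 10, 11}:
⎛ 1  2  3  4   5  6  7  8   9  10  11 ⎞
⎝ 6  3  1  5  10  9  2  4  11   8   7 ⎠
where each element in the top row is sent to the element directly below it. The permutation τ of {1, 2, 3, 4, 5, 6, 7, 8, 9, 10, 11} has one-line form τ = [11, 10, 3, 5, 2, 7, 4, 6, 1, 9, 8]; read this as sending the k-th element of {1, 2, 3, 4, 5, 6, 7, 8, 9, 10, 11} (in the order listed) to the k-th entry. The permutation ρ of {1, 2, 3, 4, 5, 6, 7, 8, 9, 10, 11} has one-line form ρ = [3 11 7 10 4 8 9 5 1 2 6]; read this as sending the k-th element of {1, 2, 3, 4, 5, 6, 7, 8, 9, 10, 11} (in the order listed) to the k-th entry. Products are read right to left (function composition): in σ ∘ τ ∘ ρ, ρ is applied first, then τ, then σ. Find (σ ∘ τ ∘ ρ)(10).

Chase 10: ρ(10) = 2; τ(2) = 10; σ(10) = 8. Hence (σ ∘ τ ∘ ρ)(10) = 8.

8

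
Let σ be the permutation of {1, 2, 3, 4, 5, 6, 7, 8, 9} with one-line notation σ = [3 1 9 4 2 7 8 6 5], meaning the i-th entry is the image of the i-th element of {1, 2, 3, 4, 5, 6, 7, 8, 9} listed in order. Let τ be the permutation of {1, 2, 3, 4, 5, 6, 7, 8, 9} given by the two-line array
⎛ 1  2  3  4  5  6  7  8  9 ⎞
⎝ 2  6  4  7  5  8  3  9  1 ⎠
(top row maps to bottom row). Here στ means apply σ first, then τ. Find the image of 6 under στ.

3

First apply σ: σ(6) = 7, then τ(7) = 3. Thus (στ)(6) = 3.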